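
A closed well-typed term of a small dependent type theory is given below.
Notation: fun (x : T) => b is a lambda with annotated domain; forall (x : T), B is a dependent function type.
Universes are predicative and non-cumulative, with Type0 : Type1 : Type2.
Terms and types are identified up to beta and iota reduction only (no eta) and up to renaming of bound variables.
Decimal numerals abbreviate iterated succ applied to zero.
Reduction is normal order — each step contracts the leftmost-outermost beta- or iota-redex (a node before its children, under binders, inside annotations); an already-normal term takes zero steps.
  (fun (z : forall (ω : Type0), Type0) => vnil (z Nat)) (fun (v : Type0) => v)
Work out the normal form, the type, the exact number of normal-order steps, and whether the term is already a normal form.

resulting normal form:
  vnil Nat
the term's type:
  Vec Nat 0
reduction steps (normal order): 2
term was already normal: no
first redex: a beta-redex


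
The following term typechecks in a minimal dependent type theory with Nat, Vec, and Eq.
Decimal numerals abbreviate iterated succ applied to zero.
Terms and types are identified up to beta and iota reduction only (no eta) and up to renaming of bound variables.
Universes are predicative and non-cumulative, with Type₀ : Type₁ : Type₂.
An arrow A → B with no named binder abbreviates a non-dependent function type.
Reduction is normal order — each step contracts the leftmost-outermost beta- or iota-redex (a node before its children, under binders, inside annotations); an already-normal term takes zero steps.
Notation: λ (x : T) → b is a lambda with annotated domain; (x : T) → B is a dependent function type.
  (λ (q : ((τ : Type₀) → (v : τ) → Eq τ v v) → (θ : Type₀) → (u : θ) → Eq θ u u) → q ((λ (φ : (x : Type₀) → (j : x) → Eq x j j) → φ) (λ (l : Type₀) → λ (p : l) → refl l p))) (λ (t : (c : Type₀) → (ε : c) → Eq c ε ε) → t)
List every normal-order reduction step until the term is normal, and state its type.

reduction (normal order):
  (λ (q : ((τ : Type₀) → (v : τ) → Eq τ v v) → (θ : Type₀) → (u : θ) → Eq θ u u) → q ((λ (φ : (x : Type₀) → (j : x) → Eq x j j) → φ) (λ (l : Type₀) → λ (p : l) → refl l p))) (λ (t : (c : Type₀) → (ε : c) → Eq c ε ε) → t)
  ~> (λ (q : (τ : Type₀) → (v : τ) → Eq τ v v) → q) ((λ (θ : (u : Type₀) → (φ : u) → Eq u φ φ) → θ) (λ (x : Type₀) → λ (j : x) → refl x j))
  ~> (λ (q : (τ : Type₀) → (v : τ) → Eq τ v v) → q) (λ (θ : Type₀) → λ (u : θ) → refl θ u)
  ~> λ (q : Type₀) → λ (τ : q) → refl q τ
inferred type:
  (q : Type₀) → (τ : q) → Eq q τ τ


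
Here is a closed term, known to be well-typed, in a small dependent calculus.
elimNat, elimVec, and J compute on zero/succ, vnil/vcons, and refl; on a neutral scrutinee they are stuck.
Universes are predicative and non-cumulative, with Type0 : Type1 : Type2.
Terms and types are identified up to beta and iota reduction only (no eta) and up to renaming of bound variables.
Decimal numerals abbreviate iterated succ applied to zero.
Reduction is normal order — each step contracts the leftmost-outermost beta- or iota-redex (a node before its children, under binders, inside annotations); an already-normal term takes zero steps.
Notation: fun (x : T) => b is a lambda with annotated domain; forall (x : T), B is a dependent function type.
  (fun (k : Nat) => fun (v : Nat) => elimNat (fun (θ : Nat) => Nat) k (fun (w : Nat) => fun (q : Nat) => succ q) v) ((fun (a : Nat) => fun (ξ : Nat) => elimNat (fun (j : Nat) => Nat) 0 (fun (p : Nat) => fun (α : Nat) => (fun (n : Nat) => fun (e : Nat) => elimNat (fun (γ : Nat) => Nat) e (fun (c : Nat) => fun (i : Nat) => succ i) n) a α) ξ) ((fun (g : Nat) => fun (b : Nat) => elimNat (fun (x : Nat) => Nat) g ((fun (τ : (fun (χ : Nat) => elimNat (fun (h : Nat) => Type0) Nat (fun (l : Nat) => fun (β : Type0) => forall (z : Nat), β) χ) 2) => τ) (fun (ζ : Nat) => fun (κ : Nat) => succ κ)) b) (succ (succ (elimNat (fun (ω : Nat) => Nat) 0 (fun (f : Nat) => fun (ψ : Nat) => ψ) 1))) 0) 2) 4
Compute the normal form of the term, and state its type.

reduced normal form:
  8
inferred type:
  Nat
observation: reduction starts at a beta-redex, and 56 normal-order steps reach the normal form.


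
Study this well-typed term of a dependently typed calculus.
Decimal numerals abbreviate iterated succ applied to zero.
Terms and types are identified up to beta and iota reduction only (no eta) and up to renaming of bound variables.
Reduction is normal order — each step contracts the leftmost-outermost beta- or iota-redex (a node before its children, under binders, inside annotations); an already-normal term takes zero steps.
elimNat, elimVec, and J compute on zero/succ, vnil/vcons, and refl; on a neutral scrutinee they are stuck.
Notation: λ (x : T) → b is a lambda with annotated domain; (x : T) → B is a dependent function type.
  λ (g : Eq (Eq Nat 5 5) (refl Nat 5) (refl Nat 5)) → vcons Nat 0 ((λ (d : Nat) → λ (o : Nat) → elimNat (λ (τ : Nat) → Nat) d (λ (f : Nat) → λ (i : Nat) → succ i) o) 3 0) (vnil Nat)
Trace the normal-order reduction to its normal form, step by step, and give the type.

normal-order reduction:
  λ (g : Eq (Eq Nat 5 5) (refl Nat 5) (refl Nat 5)) → vcons Nat 0 ((λ (d : Nat) → λ (o : Nat) → elimNat (λ (τ : Nat) → Nat) d (λ (f : Nat) → λ (i : Nat) → succ i) o) 3 0) (vnil Nat)
  ~> λ (g : Eq (Eq Nat 5 5) (refl Nat 5) (refl Nat 5)) → vcons Nat 0 ((λ (d : Nat) → elimNat (λ (o : Nat) → Nat) 3 (λ (τ : Nat) → λ (f : Nat) → succ f) d) 0) (vnil Nat)
  ~> λ (g : Eq (Eq Nat 5 5) (refl Nat 5) (refl Nat 5)) → vcons Nat 0 (elimNat (λ (d : Nat) → Nat) 3 (λ (o : Nat) → λ (τ : Nat) → succ τ) 0) (vnil Nat)
  ~> λ (g : Eq (Eq Nat 5 5) (refl Nat 5) (refl Nat 5)) → vcons Nat 0 3 (vnil Nat)
type:
  (g : Eq (Eq Nat 5 5) (refl Nat 5) (refl Nat 5)) → Vec Nat 1


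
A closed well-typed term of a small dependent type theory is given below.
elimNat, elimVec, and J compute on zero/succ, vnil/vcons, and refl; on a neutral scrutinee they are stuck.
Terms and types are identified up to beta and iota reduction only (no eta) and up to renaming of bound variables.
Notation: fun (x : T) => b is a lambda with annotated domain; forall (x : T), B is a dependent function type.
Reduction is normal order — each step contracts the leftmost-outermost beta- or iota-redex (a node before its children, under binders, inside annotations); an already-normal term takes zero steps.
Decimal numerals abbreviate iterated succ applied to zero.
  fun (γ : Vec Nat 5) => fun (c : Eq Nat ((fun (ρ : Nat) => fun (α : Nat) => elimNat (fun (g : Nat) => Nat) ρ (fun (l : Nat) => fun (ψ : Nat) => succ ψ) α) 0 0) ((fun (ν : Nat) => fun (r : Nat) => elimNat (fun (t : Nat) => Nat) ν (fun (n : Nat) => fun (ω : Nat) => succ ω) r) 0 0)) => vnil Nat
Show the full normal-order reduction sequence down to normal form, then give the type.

reduction (normal order):
  fun (γ : Vec Nat 5) => fun (c : Eq Nat ((fun (ρ : Nat) => fun (α : Nat) => elimNat (fun (g : Nat) => Nat) ρ (fun (l : Nat) => fun (ψ : Nat) => succ ψ) α) 0 0) ((fun (ν : Nat) => fun (r : Nat) => elimNat (fun (t : Nat) => Nat) ν (fun (n : Nat) => fun (ω : Nat) => succ ω) r) 0 0)) => vnil Nat
  ~> fun (γ : Vec Nat 5) => fun (c : Eq Nat ((fun (ρ : Nat) => elimNat (fun (α : Nat) => Nat) 0 (fun (g : Nat) => fun (l : Nat) => succ l) ρ) 0) ((fun (ψ : Nat) => fun (ν : Nat) => elimNat (fun (r : Nat) => Nat) ψ (fun (t : Nat) => fun (n : Nat) => succ n) ν) 0 0)) => vnil Nat
  ~> fun (γ : Vec Nat 5) => fun (c : Eq Nat (elimNat (fun (ρ : Nat) => Nat) 0 (fun (α : Nat) => fun (g : Nat) => succ g) 0) ((fun (l : Nat) => fun (ψ : Nat) => elimNat (fun (ν : Nat) => Nat) l (fun (r : Nat) => fun (t : Nat) => succ t) ψ) 0 0)) => vnil Nat
  ~> fun (γ : Vec Nat 5) => fun (c : Eq Nat 0 ((fun (ρ : Nat) => fun (α : Nat) => elimNat (fun (g : Nat) => Nat) ρ (fun (l : Nat) => fun (ψ : Nat) => succ ψ) α) 0 0)) => vnil Nat
  ~> fun (γ : Vec Nat 5) => fun (c : Eq Nat 0 ((fun (ρ : Nat) => elimNat (fun (α : Nat) => Nat) 0 (fun (g : Nat) => fun (l : Nat) => succ l) ρ) 0)) => vnil Nat
  ~> fun (γ : Vec Nat 5) => fun (c : Eq Nat 0 (elimNat (fun (ρ : Nat) => Nat) 0 (fun (α : Nat) => fun (g : Nat) => succ g) 0)) => vnil Nat
  ~> fun (γ : Vec Nat 5) => fun (c : Eq Nat 0 0) => vnil Nat
inferred type:
  forall (γ : Vec Nat 5), forall (c : Eq Nat 0 0), Vec Nat 0


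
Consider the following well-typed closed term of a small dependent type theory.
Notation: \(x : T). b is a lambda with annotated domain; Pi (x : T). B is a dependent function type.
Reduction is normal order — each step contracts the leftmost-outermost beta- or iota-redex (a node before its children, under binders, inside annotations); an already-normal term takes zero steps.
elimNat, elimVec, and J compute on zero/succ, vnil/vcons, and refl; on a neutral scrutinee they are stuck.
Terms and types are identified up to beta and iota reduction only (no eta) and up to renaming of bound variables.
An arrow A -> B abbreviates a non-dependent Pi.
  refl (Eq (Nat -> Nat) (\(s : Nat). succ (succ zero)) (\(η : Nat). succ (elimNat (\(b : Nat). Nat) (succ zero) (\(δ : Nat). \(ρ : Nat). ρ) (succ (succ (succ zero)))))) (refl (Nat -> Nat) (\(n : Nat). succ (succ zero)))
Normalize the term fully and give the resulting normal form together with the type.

resulting normal form:
  refl (Eq (Nat -> Nat) (\(s : Nat). succ (succ zero)) (\(η : Nat). succ (succ zero))) (refl (Nat -> Nat) (\(b : Nat). succ (succ zero)))
type:
  Eq (Eq (Nat -> Nat) (\(s : Nat). succ (succ zero)) (\(η : Nat). succ (succ zero))) (refl (Nat -> Nat) (\(b : Nat). succ (succ zero))) (refl (Nat -> Nat) (\(δ : Nat). succ (succ zero)))


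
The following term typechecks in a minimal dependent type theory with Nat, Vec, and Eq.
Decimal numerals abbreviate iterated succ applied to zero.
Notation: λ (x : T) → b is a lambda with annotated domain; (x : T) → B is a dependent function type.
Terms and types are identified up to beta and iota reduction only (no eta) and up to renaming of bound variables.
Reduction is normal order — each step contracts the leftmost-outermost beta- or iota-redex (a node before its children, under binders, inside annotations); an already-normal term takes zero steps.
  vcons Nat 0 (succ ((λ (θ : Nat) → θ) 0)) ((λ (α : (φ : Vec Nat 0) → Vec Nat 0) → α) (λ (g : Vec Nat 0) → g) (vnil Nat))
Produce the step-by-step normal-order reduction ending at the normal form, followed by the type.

reduction (normal order):
  vcons Nat 0 (succ ((λ (θ : Nat) → θ) 0)) ((λ (α : (φ : Vec Nat 0) → Vec Nat 0) → α) (λ (g : Vec Nat 0) → g) (vnil Nat))
  ~> vcons Nat 0 1 ((λ (θ : (α : Vec Nat 0) → Vec Nat 0) → θ) (λ (φ : Vec Nat 0) → φ) (vnil Nat))
  ~> vcons Nat 0 1 ((λ (θ : Vec Nat 0) → θ) (vnil Nat))
  ~> vcons Nat 0 1 (vnil Nat)
type:
  Vec Nat 1


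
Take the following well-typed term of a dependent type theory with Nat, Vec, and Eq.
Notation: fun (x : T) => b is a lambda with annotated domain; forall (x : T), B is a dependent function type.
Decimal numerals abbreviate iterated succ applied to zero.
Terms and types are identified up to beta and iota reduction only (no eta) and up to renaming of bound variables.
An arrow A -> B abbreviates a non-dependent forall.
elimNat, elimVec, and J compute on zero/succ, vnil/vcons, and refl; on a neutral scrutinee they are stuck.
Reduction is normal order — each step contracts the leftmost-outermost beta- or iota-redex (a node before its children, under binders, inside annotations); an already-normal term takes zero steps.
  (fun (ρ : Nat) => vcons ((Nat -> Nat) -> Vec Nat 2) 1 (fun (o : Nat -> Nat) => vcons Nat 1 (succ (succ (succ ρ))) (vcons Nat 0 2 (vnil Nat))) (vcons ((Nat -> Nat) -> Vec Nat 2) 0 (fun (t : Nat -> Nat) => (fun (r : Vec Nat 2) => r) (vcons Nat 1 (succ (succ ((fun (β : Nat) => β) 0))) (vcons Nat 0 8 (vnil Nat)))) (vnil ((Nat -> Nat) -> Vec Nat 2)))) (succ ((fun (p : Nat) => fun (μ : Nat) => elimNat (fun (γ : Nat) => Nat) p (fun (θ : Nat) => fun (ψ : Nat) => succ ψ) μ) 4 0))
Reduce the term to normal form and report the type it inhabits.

reduced normal form:
  vcons ((Nat -> Nat) -> Vec Nat 2) 1 (fun (ρ : Nat -> Nat) => vcons Nat 1 8 (vcons Nat 0 2 (vnil Nat))) (vcons ((Nat -> Nat) -> Vec Nat 2) 0 (fun (o : Nat -> Nat) => vcons Nat 1 2 (vcons Nat 0 8 (vnil Nat))) (vnil ((Nat -> Nat) -> Vec Nat 2)))
the term's type:
  Vec ((Nat -> Nat) -> Vec Nat 2) 2


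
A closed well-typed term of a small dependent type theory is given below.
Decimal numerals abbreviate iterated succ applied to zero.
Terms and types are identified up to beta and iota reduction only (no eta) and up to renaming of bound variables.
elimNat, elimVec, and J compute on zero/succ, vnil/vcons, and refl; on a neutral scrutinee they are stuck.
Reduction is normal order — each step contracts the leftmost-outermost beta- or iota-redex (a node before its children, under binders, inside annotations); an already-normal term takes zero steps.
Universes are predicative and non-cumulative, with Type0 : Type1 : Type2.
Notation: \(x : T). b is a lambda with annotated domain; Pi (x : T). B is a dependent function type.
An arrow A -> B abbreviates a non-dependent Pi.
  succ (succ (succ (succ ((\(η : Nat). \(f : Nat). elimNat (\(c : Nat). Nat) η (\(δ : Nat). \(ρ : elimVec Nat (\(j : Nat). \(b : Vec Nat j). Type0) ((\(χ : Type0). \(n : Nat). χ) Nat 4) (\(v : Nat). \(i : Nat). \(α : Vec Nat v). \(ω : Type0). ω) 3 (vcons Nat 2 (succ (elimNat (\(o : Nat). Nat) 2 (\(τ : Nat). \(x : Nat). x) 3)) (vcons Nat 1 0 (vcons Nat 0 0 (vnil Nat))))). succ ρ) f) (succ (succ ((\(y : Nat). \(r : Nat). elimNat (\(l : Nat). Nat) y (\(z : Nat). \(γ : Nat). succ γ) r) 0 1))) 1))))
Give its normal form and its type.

normal form:
  8
type:
  Nat
observation: the leftmost-outermost redex is a beta-redex, and normalization takes 12 steps.


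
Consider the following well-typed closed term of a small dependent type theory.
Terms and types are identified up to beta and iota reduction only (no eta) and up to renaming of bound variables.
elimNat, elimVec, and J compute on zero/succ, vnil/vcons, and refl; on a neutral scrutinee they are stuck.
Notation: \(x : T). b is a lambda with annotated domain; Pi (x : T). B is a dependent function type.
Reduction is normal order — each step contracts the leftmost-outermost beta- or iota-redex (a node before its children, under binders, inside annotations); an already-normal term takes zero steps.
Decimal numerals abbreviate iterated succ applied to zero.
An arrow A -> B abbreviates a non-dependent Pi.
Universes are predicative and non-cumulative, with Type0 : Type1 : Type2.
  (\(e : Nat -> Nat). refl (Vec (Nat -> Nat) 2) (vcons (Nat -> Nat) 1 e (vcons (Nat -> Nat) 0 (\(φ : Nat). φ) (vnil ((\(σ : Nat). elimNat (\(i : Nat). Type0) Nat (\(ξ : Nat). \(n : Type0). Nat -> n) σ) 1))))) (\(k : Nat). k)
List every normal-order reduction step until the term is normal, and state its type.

normal-order reduction sequence:
  (\(e : Nat -> Nat). refl (Vec (Nat -> Nat) 2) (vcons (Nat -> Nat) 1 e (vcons (Nat -> Nat) 0 (\(φ : Nat). φ) (vnil ((\(σ : Nat). elimNat (\(i : Nat). Type0) Nat (\(ξ : Nat). \(n : Type0). Nat -> n) σ) 1))))) (\(k : Nat). k)
  ~> refl (Vec (Nat -> Nat) 2) (vcons (Nat -> Nat) 1 (\(e : Nat). e) (vcons (Nat -> Nat) 0 (\(φ : Nat). φ) (vnil ((\(σ : Nat). elimNat (\(i : Nat). Type0) Nat (\(ξ : Nat). \(n : Type0). Nat -> n) σ) 1))))
  ~> refl (Vec (Nat -> Nat) 2) (vcons (Nat -> Nat) 1 (\(e : Nat). e) (vcons (Nat -> Nat) 0 (\(φ : Nat). φ) (vnil (elimNat (\(σ : Nat). Type0) Nat (\(i : Nat). \(ξ : Type0). Nat -> ξ) 1))))
  ~> refl (Vec (Nat -> Nat) 2) (vcons (Nat -> Nat) 1 (\(e : Nat). e) (vcons (Nat -> Nat) 0 (\(φ : Nat). φ) (vnil ((\(σ : Nat). \(i : Type0). Nat -> i) 0 (elimNat (\(ξ : Nat). Type0) Nat (\(n : Nat). \(k : Type0). Nat -> k) 0)))))
  ~> refl (Vec (Nat -> Nat) 2) (vcons (Nat -> Nat) 1 (\(e : Nat). e) (vcons (Nat -> Nat) 0 (\(φ : Nat). φ) (vnil ((\(σ : Type0). Nat -> σ) (elimNat (\(i : Nat). Type0) Nat (\(ξ : Nat). \(n : Type0). Nat -> n) 0)))))
  ~> refl (Vec (Nat -> Nat) 2) (vcons (Nat -> Nat) 1 (\(e : Nat). e) (vcons (Nat -> Nat) 0 (\(φ : Nat). φ) (vnil (Nat -> elimNat (\(σ : Nat). Type0) Nat (\(i : Nat). \(ξ : Type0). Nat -> ξ) 0))))
  ~> refl (Vec (Nat -> Nat) 2) (vcons (Nat -> Nat) 1 (\(e : Nat). e) (vcons (Nat -> Nat) 0 (\(φ : Nat). φ) (vnil (Nat -> Nat))))
inferred type:
  Eq (Vec (Nat -> Nat) 2) (vcons (Nat -> Nat) 1 (\(e : Nat). e) (vcons (Nat -> Nat) 0 (\(φ : Nat). φ) (vnil (Nat -> Nat)))) (vcons (Nat -> Nat) 1 (\(σ : Nat). σ) (vcons (Nat -> Nat) 0 (\(i : Nat). i) (vnil (Nat -> Nat))))


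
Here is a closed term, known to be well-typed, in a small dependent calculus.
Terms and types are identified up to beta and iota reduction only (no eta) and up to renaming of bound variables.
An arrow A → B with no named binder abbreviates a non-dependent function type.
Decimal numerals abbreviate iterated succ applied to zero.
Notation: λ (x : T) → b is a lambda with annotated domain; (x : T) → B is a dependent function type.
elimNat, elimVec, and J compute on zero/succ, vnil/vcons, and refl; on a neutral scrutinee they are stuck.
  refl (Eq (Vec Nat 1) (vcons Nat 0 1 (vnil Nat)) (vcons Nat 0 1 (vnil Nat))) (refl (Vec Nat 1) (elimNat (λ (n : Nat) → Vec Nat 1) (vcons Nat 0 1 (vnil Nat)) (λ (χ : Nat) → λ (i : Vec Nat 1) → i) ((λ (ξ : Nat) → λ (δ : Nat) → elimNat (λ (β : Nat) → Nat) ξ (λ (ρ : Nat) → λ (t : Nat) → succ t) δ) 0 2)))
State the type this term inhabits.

inferred type:
  Eq (Eq (Vec Nat 1) (vcons Nat 0 1 (vnil Nat)) (vcons Nat 0 1 (vnil Nat))) (refl (Vec Nat 1) (vcons Nat 0 1 (vnil Nat))) (refl (Vec Nat 1) (vcons Nat 0 1 (vnil Nat)))


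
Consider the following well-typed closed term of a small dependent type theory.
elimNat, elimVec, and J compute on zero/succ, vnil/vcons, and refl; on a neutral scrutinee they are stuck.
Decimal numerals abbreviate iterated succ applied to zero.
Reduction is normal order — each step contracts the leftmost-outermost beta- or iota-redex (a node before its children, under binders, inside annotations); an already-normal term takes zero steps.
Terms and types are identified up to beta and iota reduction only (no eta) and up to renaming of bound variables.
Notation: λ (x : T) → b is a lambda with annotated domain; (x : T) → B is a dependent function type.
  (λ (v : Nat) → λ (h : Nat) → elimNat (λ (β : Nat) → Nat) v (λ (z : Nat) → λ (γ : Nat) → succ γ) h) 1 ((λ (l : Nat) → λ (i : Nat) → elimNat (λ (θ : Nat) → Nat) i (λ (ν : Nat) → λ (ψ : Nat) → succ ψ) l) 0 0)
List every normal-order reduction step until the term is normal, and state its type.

normal-order reduction:
  (λ (v : Nat) → λ (h : Nat) → elimNat (λ (β : Nat) → Nat) v (λ (z : Nat) → λ (γ : Nat) → succ γ) h) 1 ((λ (l : Nat) → λ (i : Nat) → elimNat (λ (θ : Nat) → Nat) i (λ (ν : Nat) → λ (ψ : Nat) → succ ψ) l) 0 0)
  ~> (λ (v : Nat) → elimNat (λ (h : Nat) → Nat) 1 (λ (β : Nat) → λ (z : Nat) → succ z) v) ((λ (γ : Nat) → λ (l : Nat) → elimNat (λ (i : Nat) → Nat) l (λ (θ : Nat) → λ (ν : Nat) → succ ν) γ) 0 0)
  ~> elimNat (λ (v : Nat) → Nat) 1 (λ (h : Nat) → λ (β : Nat) → succ β) ((λ (z : Nat) → λ (γ : Nat) → elimNat (λ (l : Nat) → Nat) γ (λ (i : Nat) → λ (θ : Nat) → succ θ) z) 0 0)
  ~> elimNat (λ (v : Nat) → Nat) 1 (λ (h : Nat) → λ (β : Nat) → succ β) ((λ (z : Nat) → elimNat (λ (γ : Nat) → Nat) z (λ (l : Nat) → λ (i : Nat) → succ i) 0) 0)
  ~> elimNat (λ (v : Nat) → Nat) 1 (λ (h : Nat) → λ (β : Nat) → succ β) (elimNat (λ (z : Nat) → Nat) 0 (λ (γ : Nat) → λ (l : Nat) → succ l) 0)
  ~> elimNat (λ (v : Nat) → Nat) 1 (λ (h : Nat) → λ (β : Nat) → succ β) 0
  ~> 1
type:
  Nat


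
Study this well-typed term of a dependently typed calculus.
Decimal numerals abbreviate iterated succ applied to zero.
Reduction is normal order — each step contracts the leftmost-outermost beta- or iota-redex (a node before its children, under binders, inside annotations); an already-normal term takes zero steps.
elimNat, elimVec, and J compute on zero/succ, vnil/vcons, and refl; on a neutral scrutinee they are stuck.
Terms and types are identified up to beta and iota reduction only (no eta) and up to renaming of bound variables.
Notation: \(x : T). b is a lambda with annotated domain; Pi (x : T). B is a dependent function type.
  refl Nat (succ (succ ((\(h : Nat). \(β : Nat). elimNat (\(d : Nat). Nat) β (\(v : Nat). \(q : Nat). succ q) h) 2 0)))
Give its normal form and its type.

resulting normal form:
  refl Nat 4
the term's type:
  Eq Nat 4 4


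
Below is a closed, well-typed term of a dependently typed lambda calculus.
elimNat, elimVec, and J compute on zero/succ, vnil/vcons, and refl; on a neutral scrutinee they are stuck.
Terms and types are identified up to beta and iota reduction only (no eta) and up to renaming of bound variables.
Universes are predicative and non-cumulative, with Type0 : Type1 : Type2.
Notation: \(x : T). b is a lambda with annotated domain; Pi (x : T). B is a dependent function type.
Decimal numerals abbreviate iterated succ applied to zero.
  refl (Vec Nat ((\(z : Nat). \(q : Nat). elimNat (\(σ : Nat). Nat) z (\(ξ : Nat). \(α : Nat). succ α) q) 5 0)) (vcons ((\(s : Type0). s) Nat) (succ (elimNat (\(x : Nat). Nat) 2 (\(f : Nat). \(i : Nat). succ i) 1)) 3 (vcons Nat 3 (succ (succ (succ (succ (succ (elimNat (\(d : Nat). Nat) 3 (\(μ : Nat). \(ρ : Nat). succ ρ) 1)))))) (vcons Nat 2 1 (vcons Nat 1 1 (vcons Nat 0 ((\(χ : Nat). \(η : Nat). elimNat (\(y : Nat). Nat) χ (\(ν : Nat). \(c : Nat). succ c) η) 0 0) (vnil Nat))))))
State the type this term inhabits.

type:
  Eq (Vec Nat 5) (vcons Nat 4 3 (vcons Nat 3 9 (vcons Nat 2 1 (vcons Nat 1 1 (vcons Nat 0 0 (vnil Nat)))))) (vcons Nat 4 3 (vcons Nat 3 9 (vcons Nat 2 1 (vcons Nat 1 1 (vcons Nat 0 0 (vnil Nat))))))


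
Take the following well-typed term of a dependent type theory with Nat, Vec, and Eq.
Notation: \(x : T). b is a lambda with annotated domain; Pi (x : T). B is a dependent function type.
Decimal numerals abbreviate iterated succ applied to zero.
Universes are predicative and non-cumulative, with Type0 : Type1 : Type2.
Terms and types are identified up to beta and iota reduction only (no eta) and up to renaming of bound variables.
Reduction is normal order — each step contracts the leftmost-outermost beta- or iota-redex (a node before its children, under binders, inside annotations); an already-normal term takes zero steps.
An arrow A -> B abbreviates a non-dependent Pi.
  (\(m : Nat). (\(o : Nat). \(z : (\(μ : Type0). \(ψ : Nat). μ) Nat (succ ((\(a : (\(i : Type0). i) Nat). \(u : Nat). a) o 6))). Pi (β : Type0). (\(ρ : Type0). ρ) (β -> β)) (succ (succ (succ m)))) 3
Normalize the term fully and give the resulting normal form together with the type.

resulting normal form:
  \(m : Nat). Pi (o : Type0). o -> o
the term's type:
  Nat -> Type1
observation: reduction starts at a beta-redex, and 5 normal-order steps reach the normal form.


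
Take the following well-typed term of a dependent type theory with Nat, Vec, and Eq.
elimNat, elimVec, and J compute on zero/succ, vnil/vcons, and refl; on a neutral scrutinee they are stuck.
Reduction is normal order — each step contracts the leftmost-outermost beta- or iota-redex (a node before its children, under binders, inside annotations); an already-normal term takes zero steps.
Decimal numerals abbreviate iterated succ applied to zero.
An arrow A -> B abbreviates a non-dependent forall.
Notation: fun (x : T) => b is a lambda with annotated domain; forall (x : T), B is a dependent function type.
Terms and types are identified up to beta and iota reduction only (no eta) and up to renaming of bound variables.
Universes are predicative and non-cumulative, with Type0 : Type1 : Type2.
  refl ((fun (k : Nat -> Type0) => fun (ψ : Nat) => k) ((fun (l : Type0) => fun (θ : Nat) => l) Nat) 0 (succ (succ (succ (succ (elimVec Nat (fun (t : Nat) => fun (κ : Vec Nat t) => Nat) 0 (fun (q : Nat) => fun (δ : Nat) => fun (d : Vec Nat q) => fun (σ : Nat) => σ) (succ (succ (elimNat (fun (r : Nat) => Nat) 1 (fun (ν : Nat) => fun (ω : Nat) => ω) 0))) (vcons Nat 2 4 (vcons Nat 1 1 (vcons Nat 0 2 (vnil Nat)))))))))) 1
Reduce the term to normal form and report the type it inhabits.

reduced normal form:
  refl Nat 1
inferred type:
  Eq Nat 1 1
observation: the leftmost-outermost redex is a beta-redex, and normalization takes 4 steps.


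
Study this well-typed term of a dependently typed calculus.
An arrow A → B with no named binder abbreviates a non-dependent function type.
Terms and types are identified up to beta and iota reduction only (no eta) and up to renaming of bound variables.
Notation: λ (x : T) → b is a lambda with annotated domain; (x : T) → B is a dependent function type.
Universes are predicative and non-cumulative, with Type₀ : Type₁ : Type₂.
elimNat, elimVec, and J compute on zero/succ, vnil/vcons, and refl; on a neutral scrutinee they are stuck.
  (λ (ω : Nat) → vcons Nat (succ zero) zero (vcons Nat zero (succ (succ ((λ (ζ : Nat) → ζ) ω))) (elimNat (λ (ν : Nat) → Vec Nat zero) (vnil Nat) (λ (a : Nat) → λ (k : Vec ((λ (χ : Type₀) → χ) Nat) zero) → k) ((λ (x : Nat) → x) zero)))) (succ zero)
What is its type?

the term's type:
  Vec Nat (succ (succ zero))


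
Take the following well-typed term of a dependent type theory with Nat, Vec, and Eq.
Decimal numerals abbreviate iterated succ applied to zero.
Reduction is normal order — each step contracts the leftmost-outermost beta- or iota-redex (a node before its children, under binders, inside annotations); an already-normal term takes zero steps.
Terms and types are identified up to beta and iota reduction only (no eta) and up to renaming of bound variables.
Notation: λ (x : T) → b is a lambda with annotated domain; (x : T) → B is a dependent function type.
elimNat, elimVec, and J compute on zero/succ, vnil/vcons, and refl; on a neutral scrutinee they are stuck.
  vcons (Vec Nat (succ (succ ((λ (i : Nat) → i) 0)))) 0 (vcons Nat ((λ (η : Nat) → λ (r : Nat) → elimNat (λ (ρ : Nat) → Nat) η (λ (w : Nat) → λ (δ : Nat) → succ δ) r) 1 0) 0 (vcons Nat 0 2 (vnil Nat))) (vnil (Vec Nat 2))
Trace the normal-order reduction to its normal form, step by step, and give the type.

reduction (normal order):
  vcons (Vec Nat (succ (succ ((λ (i : Nat) → i) 0)))) 0 (vcons Nat ((λ (η : Nat) → λ (r : Nat) → elimNat (λ (ρ : Nat) → Nat) η (λ (w : Nat) → λ (δ : Nat) → succ δ) r) 1 0) 0 (vcons Nat 0 2 (vnil Nat))) (vnil (Vec Nat 2))
  ~> vcons (Vec Nat 2) 0 (vcons Nat ((λ (i : Nat) → λ (η : Nat) → elimNat (λ (r : Nat) → Nat) i (λ (ρ : Nat) → λ (w : Nat) → succ w) η) 1 0) 0 (vcons Nat 0 2 (vnil Nat))) (vnil (Vec Nat 2))
  ~> vcons (Vec Nat 2) 0 (vcons Nat ((λ (i : Nat) → elimNat (λ (η : Nat) → Nat) 1 (λ (r : Nat) → λ (ρ : Nat) → succ ρ) i) 0) 0 (vcons Nat 0 2 (vnil Nat))) (vnil (Vec Nat 2))
  ~> vcons (Vec Nat 2) 0 (vcons Nat (elimNat (λ (i : Nat) → Nat) 1 (λ (η : Nat) → λ (r : Nat) → succ r) 0) 0 (vcons Nat 0 2 (vnil Nat))) (vnil (Vec Nat 2))
  ~> vcons (Vec Nat 2) 0 (vcons Nat 1 0 (vcons Nat 0 2 (vnil Nat))) (vnil (Vec Nat 2))
the term's type:
  Vec (Vec Nat 2) 1


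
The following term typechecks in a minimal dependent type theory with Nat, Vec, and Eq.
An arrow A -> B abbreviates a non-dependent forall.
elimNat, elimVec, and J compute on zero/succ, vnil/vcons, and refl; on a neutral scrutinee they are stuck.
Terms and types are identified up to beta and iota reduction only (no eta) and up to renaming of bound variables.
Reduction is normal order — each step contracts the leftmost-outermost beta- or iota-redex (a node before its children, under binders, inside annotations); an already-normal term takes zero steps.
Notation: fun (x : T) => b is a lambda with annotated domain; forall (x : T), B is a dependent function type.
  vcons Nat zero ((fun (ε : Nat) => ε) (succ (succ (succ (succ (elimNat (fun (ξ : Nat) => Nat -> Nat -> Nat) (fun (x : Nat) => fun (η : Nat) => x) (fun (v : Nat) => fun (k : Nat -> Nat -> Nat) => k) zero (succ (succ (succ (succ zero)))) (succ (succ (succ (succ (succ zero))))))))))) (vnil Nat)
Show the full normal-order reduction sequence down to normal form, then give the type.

reduction (normal order):
  vcons Nat zero ((fun (ε : Nat) => ε) (succ (succ (succ (succ (elimNat (fun (ξ : Nat) => Nat -> Nat -> Nat) (fun (x : Nat) => fun (η : Nat) => x) (fun (v : Nat) => fun (k : Nat -> Nat -> Nat) => k) zero (succ (succ (succ (succ zero)))) (succ (succ (succ (succ (succ zero))))))))))) (vnil Nat)
  ~> vcons Nat zero (succ (succ (succ (succ (elimNat (fun (ε : Nat) => Nat -> Nat -> Nat) (fun (ξ : Nat) => fun (x : Nat) => ξ) (fun (η : Nat) => fun (v : Nat -> Nat -> Nat) => v) zero (succ (succ (succ (succ zero)))) (succ (succ (succ (succ (succ zero)))))))))) (vnil Nat)
  ~> vcons Nat zero (succ (succ (succ (succ ((fun (ε : Nat) => fun (ξ : Nat) => ε) (succ (succ (succ (succ zero)))) (succ (succ (succ (succ (succ zero)))))))))) (vnil Nat)
  ~> vcons Nat zero (succ (succ (succ (succ ((fun (ε : Nat) => succ (succ (succ (succ zero)))) (succ (succ (succ (succ (succ zero)))))))))) (vnil Nat)
  ~> vcons Nat zero (succ (succ (succ (succ (succ (succ (succ (succ zero)))))))) (vnil Nat)
inferred type:
  Vec Nat (succ zero)


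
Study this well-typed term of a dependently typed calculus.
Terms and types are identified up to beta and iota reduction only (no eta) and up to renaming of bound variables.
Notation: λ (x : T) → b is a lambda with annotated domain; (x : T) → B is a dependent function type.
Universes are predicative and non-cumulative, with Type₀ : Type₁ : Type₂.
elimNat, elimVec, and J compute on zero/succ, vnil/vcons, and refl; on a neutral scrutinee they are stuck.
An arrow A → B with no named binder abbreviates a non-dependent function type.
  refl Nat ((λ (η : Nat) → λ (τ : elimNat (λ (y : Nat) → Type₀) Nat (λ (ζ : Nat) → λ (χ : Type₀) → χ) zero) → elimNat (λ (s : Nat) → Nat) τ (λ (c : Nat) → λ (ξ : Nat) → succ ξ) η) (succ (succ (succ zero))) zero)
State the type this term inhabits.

type:
  Eq Nat (succ (succ (succ zero))) (succ (succ (succ zero)))


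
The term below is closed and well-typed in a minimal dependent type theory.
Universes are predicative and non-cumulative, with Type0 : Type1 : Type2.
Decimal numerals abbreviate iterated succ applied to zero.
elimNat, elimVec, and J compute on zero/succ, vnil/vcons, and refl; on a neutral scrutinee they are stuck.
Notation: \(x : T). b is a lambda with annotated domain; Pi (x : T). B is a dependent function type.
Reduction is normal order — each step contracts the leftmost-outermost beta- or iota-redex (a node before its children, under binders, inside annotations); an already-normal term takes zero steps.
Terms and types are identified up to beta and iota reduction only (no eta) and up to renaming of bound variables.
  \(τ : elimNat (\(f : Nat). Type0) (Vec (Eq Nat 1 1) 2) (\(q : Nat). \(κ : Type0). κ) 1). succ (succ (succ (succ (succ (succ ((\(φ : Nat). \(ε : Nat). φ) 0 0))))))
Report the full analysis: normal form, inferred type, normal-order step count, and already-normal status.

reduced normal form:
  \(τ : Vec (Eq Nat 1 1) 2). 6
type:
  Pi (τ : Vec (Eq Nat 1 1) 2). Nat
steps to reach normal form (normal order): 6
started in normal form: no
first contracted redex: an elimNat iota-redex


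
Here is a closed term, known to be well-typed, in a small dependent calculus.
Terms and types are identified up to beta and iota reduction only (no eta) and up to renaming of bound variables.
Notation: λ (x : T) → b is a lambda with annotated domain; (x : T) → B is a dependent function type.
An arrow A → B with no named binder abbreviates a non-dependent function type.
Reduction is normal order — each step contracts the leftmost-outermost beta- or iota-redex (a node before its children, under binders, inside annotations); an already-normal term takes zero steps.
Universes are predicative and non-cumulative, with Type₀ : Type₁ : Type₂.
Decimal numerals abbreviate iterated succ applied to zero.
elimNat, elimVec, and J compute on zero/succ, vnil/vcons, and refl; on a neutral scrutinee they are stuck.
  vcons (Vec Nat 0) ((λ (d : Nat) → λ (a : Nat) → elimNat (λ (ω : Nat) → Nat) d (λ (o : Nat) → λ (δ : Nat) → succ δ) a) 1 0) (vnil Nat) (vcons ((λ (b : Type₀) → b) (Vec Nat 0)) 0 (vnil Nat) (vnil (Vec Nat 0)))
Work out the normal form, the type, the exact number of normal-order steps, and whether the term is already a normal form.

normal form:
  vcons (Vec Nat 0) 1 (vnil Nat) (vcons (Vec Nat 0) 0 (vnil Nat) (vnil (Vec Nat 0)))
the term's type:
  Vec (Vec Nat 0) 2
reduction steps (normal order): 4
term was already normal: no
first redex: a beta-redex


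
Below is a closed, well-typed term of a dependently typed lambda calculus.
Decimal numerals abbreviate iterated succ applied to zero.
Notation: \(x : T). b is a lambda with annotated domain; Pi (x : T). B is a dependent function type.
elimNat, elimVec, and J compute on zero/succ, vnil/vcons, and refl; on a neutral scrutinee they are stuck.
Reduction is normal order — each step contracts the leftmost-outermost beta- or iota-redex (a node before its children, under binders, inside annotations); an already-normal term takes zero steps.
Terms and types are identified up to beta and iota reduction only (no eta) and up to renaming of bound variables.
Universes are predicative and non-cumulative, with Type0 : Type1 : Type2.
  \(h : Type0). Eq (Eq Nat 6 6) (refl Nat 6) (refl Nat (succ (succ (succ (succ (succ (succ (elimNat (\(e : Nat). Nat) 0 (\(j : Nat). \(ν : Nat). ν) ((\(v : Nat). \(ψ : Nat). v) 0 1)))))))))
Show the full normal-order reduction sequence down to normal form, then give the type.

normal-order reduction:
  \(h : Type0). Eq (Eq Nat 6 6) (refl Nat 6) (refl Nat (succ (succ (succ (succ (succ (succ (elimNat (\(e : Nat). Nat) 0 (\(j : Nat). \(ν : Nat). ν) ((\(v : Nat). \(ψ : Nat). v) 0 1)))))))))
  ~> \(h : Type0). Eq (Eq Nat 6 6) (refl Nat 6) (refl Nat (succ (succ (succ (succ (succ (succ (elimNat (\(e : Nat). Nat) 0 (\(j : Nat). \(ν : Nat). ν) ((\(v : Nat). 0) 1)))))))))
  ~> \(h : Type0). Eq (Eq Nat 6 6) (refl Nat 6) (refl Nat (succ (succ (succ (succ (succ (succ (elimNat (\(e : Nat). Nat) 0 (\(j : Nat). \(ν : Nat). ν) 0))))))))
  ~> \(h : Type0). Eq (Eq Nat 6 6) (refl Nat 6) (refl Nat 6)
type:
  Pi (h : Type0). Type0


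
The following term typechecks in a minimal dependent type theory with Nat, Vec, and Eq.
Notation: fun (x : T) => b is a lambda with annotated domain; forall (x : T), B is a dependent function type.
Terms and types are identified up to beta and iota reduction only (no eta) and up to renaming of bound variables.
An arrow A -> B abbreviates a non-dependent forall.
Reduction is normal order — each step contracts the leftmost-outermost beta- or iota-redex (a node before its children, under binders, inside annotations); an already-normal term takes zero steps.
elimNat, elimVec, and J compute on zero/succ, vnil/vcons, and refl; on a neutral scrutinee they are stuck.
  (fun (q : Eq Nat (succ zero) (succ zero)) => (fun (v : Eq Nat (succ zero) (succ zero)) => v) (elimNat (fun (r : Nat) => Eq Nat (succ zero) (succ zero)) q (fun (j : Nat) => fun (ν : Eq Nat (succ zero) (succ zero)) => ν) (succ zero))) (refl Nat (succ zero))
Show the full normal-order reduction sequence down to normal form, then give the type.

reduction (normal order):
  (fun (q : Eq Nat (succ zero) (succ zero)) => (fun (v : Eq Nat (succ zero) (succ zero)) => v) (elimNat (fun (r : Nat) => Eq Nat (succ zero) (succ zero)) q (fun (j : Nat) => fun (ν : Eq Nat (succ zero) (succ zero)) => ν) (succ zero))) (refl Nat (succ zero))
  ~> (fun (q : Eq Nat (succ zero) (succ zero)) => q) (elimNat (fun (v : Nat) => Eq Nat (succ zero) (succ zero)) (refl Nat (succ zero)) (fun (r : Nat) => fun (j : Eq Nat (succ zero) (succ zero)) => j) (succ zero))
  ~> elimNat (fun (q : Nat) => Eq Nat (succ zero) (succ zero)) (refl Nat (succ zero)) (fun (v : Nat) => fun (r : Eq Nat (succ zero) (succ zero)) => r) (succ zero)
  ~> (fun (q : Nat) => fun (v : Eq Nat (succ zero) (succ zero)) => v) zero (elimNat (fun (r : Nat) => Eq Nat (succ zero) (succ zero)) (refl Nat (succ zero)) (fun (j : Nat) => fun (ν : Eq Nat (succ zero) (succ zero)) => ν) zero)
  ~> (fun (q : Eq Nat (succ zero) (succ zero)) => q) (elimNat (fun (v : Nat) => Eq Nat (succ zero) (succ zero)) (refl Nat (succ zero)) (fun (r : Nat) => fun (j : Eq Nat (succ zero) (succ zero)) => j) zero)
  ~> elimNat (fun (q : Nat) => Eq Nat (succ zero) (succ zero)) (refl Nat (succ zero)) (fun (v : Nat) => fun (r : Eq Nat (succ zero) (succ zero)) => r) zero
  ~> refl Nat (succ zero)
type:
  Eq Nat (succ zero) (succ zero)


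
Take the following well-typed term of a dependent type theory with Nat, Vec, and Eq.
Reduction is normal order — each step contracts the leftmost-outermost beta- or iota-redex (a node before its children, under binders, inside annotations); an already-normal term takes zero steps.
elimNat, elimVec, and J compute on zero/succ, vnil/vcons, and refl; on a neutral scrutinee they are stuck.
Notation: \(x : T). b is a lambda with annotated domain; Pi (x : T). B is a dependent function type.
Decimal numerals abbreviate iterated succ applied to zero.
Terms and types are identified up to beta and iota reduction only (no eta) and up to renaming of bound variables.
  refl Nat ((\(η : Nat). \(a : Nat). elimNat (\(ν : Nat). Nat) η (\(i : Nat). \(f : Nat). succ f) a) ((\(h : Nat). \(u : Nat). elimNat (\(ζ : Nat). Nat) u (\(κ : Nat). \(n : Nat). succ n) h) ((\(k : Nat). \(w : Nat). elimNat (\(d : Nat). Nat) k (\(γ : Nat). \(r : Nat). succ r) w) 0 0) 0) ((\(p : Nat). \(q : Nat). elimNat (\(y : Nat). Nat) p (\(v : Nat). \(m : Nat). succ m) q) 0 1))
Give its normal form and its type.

normal form:
  refl Nat 1
type:
  Eq Nat 1 1
observation: 18 normal-order steps normalize the term, beginning with a beta-redex.


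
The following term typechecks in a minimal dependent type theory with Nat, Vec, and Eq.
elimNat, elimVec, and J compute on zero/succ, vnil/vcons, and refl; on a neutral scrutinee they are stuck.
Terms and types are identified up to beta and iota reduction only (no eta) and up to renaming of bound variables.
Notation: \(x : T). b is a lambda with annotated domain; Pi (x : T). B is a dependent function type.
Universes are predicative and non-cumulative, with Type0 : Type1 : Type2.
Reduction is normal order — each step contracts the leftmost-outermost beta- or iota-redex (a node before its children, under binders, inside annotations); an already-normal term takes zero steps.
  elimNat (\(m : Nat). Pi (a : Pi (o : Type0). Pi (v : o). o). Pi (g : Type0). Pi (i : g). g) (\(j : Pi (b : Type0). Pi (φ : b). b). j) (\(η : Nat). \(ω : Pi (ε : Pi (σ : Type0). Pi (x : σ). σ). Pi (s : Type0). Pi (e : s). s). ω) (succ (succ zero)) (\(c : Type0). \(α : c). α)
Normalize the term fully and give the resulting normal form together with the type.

normal form:
  \(m : Type0). \(a : m). a
inferred type:
  Pi (m : Type0). Pi (a : m). m
observation: the leftmost-outermost redex is an elimNat iota-redex, and normalization takes 8 steps.


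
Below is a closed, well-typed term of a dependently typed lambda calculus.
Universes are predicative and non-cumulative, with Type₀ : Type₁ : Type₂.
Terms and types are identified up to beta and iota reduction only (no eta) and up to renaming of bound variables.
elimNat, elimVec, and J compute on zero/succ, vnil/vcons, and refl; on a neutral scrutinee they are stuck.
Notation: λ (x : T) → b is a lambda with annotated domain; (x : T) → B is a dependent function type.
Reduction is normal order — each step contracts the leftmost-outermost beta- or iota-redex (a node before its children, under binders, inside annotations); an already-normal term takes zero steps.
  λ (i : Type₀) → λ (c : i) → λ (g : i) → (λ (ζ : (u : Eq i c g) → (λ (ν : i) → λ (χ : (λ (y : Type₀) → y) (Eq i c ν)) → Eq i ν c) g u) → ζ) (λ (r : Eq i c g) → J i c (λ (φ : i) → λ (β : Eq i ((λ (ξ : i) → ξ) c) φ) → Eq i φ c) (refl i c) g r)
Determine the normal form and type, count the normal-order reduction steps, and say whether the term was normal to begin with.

resulting normal form:
  λ (i : Type₀) → λ (c : i) → λ (g : i) → λ (ζ : Eq i c g) → J i c (λ (u : i) → λ (ν : Eq i c u) → Eq i u c) (refl i c) g ζ
type:
  (i : Type₀) → (c : i) → (g : i) → (ζ : Eq i c g) → Eq i g c
steps to reach normal form (normal order): 2
started in normal form: no
first contracted redex: a beta-redex
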